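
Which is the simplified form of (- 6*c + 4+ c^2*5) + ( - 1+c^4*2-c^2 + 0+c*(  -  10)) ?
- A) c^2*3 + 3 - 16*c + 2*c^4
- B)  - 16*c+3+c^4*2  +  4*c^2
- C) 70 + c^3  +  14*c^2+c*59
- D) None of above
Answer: B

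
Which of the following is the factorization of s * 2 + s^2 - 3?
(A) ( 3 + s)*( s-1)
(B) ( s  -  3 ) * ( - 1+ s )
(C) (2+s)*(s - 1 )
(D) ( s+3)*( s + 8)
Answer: A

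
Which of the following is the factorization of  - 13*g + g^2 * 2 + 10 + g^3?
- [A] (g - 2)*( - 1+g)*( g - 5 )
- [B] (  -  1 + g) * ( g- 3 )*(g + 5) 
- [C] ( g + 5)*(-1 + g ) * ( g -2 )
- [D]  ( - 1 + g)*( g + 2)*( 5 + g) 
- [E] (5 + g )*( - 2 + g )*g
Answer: C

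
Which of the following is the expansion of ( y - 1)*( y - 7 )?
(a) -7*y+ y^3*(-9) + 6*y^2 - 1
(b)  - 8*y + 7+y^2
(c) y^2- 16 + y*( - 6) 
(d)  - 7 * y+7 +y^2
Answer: b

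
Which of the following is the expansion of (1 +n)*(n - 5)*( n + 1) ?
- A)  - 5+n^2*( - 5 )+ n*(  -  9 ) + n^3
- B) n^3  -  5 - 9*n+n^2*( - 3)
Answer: B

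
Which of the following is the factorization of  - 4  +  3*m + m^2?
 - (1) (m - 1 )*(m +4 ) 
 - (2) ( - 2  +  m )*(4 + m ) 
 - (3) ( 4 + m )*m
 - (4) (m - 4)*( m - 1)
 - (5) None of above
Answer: 1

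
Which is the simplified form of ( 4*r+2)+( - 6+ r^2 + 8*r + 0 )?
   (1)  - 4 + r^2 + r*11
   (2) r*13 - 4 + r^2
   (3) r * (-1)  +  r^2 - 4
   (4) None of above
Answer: 4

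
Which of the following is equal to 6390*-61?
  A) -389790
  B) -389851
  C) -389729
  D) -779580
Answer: A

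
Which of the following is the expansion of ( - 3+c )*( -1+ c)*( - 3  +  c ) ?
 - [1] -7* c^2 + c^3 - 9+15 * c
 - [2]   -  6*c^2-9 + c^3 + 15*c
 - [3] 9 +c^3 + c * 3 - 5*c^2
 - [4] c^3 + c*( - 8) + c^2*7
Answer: 1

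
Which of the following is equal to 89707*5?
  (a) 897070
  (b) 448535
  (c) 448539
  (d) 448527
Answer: b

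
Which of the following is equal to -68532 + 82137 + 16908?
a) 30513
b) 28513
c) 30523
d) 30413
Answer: a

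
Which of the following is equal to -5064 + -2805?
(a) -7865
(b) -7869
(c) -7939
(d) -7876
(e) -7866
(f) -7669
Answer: b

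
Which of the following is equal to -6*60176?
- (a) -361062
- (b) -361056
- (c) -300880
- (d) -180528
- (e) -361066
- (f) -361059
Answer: b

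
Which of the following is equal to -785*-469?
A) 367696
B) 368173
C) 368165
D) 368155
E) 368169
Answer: C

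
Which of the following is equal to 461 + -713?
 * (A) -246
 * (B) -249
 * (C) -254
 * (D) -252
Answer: D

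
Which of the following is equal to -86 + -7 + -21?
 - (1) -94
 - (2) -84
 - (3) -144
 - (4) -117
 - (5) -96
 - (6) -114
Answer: 6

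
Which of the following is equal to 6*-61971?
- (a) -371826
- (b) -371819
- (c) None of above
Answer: a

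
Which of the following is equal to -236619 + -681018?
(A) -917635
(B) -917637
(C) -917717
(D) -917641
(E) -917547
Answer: B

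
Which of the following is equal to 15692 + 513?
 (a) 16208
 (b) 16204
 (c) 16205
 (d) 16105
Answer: c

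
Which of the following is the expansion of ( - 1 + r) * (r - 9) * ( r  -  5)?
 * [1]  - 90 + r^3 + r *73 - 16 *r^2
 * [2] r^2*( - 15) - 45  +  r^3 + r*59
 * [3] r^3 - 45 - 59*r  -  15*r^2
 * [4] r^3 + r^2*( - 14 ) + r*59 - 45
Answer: 2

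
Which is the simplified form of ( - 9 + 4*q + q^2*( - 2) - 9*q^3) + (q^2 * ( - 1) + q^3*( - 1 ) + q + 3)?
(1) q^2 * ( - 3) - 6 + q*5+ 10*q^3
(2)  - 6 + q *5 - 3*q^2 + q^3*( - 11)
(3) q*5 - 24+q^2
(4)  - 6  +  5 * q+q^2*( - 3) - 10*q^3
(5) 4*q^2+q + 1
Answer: 4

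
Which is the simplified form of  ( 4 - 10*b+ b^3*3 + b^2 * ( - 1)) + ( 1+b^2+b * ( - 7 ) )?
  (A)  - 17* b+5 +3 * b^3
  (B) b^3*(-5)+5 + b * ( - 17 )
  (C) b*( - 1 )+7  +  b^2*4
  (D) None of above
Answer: A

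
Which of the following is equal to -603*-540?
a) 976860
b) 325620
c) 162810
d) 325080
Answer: b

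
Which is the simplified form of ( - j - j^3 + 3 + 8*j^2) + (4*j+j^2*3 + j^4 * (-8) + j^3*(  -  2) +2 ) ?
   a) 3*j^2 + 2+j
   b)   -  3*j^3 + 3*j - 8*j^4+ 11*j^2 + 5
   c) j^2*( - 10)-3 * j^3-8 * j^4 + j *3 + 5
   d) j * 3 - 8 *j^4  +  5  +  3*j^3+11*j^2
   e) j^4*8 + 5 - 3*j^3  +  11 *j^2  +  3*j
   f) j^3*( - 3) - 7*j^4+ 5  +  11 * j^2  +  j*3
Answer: b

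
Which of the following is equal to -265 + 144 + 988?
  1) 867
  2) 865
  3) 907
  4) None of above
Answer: 1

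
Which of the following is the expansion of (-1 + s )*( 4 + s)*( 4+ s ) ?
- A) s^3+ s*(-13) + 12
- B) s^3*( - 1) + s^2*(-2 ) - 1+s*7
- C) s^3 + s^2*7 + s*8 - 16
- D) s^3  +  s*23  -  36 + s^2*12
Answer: C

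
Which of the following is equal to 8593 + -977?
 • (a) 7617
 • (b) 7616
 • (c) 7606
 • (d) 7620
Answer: b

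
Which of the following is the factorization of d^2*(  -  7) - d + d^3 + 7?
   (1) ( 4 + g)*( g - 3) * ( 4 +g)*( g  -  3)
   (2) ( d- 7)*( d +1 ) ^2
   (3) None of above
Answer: 3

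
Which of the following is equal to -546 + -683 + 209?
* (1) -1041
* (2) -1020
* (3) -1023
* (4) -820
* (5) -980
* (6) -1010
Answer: 2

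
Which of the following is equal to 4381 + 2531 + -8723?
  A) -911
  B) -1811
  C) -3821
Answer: B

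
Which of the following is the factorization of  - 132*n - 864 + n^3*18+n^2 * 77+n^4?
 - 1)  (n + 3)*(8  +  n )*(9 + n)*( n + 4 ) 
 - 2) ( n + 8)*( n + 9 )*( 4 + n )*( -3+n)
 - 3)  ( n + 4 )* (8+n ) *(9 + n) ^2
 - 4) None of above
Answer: 2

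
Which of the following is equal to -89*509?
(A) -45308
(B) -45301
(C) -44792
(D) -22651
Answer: B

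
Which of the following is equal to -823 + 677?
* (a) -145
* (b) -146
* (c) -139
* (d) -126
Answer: b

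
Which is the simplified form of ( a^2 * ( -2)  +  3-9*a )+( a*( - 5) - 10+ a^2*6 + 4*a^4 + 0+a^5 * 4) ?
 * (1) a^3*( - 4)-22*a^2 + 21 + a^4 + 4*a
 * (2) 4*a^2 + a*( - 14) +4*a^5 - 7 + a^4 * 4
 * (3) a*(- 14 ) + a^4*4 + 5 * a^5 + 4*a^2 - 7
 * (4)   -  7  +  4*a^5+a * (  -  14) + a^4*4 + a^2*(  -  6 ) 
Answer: 2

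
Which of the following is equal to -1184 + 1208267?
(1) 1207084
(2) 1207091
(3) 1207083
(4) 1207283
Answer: 3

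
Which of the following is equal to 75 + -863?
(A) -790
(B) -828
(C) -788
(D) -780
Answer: C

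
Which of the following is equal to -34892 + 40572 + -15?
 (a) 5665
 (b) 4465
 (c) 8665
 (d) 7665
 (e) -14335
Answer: a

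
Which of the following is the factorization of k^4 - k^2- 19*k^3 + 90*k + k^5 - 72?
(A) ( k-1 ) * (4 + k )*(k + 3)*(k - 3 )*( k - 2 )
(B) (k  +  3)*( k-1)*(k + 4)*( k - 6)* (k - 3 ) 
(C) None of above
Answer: A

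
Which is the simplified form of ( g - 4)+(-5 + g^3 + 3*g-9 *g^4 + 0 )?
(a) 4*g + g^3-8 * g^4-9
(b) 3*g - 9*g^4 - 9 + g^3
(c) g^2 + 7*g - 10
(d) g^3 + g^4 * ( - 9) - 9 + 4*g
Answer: d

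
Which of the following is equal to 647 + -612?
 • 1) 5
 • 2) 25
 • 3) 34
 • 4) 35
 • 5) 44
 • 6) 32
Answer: 4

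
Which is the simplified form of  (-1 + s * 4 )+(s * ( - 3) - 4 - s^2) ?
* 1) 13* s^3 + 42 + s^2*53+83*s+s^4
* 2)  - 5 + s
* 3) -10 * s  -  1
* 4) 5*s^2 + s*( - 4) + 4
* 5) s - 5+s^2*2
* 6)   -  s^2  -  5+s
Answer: 6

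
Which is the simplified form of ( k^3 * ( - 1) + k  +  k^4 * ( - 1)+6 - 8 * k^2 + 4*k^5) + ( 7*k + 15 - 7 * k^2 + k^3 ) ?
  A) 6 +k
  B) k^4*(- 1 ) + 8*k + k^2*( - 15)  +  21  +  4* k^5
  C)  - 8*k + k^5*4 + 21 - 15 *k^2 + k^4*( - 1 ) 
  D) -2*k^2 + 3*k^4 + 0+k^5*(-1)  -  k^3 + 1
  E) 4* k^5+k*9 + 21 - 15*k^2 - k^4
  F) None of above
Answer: B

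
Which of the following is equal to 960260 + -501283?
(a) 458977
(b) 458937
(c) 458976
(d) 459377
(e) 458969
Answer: a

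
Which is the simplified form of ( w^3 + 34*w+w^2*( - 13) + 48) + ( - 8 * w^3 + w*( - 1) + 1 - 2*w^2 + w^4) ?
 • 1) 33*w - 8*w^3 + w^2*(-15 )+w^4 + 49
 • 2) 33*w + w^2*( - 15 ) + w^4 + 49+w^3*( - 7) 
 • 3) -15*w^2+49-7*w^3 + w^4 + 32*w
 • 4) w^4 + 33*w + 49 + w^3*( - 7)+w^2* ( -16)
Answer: 2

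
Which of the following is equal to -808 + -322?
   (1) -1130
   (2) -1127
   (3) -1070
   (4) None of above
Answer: 1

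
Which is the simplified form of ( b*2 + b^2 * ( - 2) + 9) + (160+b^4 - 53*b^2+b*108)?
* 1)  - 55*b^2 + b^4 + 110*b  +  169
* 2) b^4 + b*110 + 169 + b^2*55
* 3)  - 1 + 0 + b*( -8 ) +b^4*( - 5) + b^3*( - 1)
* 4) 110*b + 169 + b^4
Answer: 1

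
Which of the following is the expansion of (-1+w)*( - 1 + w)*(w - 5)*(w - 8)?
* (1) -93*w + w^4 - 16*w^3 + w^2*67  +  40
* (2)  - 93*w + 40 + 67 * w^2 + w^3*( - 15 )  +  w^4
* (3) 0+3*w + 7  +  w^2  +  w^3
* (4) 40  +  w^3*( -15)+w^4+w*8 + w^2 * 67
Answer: 2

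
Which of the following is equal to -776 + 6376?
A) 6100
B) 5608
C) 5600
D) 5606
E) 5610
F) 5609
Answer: C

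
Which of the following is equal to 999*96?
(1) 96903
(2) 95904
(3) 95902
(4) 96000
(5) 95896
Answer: 2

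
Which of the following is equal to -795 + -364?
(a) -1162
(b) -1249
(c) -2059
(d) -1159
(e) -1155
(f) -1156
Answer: d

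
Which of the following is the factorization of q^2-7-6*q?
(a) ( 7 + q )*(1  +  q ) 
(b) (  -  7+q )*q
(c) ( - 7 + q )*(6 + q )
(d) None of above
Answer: d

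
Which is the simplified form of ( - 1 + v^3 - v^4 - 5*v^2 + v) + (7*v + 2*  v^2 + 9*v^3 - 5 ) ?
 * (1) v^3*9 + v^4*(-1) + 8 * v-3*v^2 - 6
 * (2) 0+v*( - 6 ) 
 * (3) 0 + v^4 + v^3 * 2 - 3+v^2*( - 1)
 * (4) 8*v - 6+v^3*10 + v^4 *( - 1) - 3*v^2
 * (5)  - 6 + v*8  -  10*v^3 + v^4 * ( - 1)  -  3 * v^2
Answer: 4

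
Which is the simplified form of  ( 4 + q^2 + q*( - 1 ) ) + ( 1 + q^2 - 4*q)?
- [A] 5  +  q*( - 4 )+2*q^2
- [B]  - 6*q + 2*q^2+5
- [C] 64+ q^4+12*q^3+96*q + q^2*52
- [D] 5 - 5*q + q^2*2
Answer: D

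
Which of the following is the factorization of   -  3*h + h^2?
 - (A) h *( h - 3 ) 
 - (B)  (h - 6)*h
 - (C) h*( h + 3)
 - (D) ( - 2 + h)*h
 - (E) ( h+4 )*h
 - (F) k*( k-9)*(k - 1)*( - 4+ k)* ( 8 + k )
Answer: A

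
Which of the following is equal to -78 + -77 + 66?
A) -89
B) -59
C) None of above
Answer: A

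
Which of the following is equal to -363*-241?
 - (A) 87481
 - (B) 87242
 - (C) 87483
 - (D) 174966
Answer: C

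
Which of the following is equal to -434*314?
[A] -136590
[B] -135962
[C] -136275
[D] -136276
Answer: D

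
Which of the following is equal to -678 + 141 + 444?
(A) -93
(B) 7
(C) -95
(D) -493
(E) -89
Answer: A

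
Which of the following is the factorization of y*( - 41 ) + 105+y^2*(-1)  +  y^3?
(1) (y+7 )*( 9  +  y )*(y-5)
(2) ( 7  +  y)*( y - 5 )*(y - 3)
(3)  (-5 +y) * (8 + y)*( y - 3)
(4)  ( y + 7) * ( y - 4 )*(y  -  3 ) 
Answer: 2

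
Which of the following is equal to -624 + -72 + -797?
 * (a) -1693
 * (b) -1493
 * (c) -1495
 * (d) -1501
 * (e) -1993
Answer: b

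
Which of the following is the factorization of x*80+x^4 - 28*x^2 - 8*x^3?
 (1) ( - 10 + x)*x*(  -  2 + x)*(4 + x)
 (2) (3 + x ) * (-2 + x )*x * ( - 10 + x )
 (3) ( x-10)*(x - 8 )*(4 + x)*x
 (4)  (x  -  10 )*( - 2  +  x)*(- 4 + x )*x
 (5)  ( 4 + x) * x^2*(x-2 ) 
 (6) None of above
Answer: 1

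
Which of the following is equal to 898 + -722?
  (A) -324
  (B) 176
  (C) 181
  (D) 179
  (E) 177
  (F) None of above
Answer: B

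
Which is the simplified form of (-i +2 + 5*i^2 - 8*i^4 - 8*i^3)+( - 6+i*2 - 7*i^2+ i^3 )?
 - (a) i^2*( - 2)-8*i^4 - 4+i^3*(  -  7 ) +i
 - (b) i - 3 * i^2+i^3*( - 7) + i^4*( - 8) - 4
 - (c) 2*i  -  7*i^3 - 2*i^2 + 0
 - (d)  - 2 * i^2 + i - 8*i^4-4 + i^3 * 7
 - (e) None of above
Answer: a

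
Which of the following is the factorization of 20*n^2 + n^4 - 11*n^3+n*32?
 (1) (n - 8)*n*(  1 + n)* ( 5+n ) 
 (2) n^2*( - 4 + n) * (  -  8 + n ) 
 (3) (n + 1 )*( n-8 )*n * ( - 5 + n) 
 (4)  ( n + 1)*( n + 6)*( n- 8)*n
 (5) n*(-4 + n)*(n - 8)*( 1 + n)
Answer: 5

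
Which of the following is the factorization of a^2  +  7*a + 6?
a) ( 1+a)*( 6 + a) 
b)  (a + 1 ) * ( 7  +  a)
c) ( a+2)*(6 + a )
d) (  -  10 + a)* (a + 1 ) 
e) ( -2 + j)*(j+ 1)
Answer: a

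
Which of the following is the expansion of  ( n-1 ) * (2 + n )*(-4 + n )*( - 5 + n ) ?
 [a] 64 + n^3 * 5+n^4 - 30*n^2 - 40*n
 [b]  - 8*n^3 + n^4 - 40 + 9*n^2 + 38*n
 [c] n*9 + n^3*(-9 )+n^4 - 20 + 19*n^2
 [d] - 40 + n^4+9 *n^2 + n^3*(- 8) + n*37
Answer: b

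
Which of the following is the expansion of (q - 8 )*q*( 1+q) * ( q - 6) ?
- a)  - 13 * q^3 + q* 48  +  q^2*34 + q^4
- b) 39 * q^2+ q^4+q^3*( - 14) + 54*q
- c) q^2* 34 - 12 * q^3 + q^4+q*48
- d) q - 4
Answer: a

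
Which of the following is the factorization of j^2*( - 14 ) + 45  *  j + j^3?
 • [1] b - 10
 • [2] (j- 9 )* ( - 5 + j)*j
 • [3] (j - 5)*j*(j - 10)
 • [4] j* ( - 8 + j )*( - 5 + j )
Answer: 2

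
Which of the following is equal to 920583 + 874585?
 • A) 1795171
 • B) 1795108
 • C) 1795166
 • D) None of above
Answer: D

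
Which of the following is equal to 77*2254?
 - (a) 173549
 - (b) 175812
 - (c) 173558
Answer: c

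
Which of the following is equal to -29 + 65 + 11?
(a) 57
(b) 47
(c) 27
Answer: b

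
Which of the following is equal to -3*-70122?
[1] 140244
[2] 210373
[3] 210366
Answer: 3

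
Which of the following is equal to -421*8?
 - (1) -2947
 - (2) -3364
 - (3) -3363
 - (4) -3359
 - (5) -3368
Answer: 5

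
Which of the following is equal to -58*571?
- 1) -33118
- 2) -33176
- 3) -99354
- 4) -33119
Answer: 1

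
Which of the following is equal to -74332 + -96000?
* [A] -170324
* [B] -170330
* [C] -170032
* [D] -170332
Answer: D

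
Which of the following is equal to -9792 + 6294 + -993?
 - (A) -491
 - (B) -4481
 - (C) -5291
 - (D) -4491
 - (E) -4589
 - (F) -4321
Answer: D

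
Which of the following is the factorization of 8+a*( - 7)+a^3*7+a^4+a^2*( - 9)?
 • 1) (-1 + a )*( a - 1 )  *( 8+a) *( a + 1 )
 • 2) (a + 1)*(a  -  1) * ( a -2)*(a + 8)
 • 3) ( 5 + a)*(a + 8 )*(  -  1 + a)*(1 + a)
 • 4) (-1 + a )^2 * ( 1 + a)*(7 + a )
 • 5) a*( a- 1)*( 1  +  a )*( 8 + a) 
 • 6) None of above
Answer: 1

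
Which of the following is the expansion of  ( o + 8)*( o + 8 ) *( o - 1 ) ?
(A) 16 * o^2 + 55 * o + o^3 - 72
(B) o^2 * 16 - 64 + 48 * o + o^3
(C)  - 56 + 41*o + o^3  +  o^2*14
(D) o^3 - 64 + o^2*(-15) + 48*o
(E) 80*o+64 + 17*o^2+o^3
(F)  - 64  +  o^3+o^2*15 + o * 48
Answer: F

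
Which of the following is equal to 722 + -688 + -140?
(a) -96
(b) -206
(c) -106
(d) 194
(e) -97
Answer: c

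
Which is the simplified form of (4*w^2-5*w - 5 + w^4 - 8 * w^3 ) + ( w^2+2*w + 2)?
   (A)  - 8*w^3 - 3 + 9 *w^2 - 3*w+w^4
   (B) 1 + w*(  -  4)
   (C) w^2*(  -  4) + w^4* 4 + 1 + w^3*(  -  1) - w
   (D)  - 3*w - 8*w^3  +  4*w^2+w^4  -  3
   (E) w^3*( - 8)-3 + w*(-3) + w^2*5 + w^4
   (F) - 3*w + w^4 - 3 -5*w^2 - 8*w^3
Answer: E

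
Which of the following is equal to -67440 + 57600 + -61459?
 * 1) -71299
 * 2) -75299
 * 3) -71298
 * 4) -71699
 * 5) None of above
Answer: 1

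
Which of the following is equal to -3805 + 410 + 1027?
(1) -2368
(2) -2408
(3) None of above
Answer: 1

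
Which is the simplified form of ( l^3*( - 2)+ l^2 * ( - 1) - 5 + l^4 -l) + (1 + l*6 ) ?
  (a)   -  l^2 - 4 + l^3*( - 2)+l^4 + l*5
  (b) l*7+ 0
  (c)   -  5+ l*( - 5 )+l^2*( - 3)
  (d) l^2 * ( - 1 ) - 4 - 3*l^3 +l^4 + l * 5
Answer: a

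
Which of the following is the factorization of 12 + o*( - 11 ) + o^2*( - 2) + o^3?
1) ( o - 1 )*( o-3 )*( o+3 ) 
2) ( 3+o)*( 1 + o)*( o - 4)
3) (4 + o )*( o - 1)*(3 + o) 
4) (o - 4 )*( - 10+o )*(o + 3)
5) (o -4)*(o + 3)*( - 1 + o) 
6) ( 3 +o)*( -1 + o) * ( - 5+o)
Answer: 5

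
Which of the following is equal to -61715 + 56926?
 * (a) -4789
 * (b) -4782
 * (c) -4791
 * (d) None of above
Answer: a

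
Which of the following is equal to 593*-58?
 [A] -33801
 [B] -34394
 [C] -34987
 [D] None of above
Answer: B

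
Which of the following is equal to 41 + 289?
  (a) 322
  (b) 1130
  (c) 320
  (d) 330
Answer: d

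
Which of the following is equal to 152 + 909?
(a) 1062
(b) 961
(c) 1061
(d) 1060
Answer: c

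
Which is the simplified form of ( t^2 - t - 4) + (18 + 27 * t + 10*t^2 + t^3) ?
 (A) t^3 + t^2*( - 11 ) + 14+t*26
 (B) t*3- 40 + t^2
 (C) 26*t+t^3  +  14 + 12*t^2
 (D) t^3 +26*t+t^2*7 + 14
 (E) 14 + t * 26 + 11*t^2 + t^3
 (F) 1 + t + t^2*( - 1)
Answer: E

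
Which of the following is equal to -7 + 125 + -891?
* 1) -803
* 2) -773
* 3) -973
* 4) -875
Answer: 2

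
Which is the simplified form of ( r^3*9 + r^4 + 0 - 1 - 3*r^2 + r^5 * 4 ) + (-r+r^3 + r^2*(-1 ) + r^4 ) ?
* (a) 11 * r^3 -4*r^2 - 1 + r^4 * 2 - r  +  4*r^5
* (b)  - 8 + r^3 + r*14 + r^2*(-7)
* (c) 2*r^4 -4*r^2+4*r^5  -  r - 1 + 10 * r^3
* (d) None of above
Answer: c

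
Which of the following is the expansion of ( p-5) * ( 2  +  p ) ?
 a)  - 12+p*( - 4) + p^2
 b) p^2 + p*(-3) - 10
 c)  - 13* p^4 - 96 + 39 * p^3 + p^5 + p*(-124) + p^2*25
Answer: b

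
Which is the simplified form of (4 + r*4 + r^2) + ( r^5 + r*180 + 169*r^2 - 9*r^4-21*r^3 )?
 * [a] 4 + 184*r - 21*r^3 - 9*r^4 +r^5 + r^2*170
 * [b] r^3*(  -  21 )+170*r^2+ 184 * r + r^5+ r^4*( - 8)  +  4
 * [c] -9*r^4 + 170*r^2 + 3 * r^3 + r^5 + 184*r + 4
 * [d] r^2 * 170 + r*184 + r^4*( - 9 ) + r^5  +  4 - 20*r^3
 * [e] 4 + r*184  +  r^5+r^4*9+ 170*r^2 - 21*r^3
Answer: a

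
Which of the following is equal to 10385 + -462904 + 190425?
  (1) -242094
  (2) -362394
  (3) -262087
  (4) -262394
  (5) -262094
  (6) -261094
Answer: 5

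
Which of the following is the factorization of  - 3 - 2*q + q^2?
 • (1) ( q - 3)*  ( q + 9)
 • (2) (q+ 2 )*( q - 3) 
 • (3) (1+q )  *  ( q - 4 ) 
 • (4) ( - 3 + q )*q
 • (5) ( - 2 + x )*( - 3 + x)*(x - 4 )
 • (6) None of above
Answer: 6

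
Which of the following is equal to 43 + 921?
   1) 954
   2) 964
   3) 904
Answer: 2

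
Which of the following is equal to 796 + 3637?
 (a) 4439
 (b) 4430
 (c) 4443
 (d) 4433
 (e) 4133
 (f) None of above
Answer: d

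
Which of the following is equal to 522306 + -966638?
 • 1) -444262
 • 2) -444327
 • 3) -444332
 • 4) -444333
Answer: 3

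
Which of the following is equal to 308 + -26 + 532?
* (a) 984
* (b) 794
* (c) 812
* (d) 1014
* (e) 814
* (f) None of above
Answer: e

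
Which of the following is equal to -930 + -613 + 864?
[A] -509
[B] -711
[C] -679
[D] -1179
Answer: C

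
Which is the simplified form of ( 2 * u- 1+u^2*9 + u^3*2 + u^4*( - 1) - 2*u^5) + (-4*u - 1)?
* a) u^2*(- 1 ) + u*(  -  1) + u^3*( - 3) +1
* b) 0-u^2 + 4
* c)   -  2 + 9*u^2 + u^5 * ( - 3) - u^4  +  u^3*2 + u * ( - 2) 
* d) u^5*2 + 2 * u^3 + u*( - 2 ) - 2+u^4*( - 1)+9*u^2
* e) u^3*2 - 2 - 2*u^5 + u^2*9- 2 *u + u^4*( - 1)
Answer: e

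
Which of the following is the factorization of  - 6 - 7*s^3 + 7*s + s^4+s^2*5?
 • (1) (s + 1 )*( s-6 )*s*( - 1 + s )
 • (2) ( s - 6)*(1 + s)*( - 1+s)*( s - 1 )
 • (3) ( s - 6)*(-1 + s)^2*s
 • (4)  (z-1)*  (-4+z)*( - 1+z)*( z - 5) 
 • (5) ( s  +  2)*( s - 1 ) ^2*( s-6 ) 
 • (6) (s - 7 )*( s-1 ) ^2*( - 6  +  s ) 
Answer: 2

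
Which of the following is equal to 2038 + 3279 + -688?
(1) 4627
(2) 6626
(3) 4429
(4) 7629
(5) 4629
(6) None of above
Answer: 5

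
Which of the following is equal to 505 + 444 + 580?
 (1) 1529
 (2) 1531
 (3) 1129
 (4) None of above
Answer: 1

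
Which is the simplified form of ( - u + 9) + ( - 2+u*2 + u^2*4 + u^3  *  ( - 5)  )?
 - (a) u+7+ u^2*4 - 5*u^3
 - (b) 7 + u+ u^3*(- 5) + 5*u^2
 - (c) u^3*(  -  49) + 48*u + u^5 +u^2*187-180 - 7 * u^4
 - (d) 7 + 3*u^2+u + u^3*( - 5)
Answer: a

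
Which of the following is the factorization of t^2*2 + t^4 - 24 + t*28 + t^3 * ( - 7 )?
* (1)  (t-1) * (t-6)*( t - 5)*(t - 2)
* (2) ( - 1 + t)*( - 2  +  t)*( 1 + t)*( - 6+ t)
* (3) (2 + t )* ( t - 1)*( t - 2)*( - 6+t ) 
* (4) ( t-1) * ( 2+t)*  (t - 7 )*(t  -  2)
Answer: 3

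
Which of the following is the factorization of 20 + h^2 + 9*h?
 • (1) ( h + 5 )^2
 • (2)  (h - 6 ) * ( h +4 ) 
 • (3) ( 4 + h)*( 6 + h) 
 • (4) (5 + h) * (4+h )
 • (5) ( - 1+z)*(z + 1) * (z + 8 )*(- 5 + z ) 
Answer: 4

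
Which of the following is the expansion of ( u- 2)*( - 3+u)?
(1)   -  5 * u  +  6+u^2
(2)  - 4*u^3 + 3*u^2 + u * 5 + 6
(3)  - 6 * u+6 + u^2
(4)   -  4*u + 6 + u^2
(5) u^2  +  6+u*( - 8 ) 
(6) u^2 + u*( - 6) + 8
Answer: 1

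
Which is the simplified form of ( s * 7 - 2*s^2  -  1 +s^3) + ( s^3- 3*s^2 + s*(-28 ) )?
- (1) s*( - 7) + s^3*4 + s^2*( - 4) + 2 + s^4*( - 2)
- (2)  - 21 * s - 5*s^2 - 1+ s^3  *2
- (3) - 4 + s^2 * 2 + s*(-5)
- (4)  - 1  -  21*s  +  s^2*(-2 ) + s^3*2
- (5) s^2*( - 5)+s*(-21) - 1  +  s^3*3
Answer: 2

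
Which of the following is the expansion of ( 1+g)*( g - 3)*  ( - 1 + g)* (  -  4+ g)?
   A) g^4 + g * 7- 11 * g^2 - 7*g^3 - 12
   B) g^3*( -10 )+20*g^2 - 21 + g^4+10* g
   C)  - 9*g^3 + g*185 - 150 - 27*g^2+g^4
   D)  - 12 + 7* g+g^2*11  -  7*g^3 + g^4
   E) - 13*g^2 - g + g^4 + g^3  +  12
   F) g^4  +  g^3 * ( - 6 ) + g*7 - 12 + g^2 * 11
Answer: D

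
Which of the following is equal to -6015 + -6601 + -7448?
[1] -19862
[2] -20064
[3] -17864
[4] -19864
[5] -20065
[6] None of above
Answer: 2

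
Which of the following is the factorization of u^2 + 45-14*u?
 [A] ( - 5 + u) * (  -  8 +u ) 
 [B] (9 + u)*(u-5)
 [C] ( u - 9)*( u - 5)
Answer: C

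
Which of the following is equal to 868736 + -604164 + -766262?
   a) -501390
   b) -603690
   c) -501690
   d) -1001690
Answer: c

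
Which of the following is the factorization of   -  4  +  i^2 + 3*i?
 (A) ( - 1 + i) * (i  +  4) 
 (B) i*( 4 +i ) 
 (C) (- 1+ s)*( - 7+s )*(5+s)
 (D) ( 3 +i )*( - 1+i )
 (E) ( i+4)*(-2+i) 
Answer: A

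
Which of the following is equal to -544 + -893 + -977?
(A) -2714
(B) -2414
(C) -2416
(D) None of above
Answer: B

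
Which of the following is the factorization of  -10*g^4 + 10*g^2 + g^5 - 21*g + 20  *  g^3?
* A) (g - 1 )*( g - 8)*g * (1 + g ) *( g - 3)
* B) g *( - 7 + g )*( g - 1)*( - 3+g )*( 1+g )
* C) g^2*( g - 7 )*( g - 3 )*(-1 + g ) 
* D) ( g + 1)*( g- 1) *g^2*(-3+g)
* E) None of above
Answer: B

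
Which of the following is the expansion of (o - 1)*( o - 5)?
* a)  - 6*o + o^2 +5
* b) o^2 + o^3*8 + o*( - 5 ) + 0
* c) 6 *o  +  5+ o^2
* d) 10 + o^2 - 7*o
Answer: a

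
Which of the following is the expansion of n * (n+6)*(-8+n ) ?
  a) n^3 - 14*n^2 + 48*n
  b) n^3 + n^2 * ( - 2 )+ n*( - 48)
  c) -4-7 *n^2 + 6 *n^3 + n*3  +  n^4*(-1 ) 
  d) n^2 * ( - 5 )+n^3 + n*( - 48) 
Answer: b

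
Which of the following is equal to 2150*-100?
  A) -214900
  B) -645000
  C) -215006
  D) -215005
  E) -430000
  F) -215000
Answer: F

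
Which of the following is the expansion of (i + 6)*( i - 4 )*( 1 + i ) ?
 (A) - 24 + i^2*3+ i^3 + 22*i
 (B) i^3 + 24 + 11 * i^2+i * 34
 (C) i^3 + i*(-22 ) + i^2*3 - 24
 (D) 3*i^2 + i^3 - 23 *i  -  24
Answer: C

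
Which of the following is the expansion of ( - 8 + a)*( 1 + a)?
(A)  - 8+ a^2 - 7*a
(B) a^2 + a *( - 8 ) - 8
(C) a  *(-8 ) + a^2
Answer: A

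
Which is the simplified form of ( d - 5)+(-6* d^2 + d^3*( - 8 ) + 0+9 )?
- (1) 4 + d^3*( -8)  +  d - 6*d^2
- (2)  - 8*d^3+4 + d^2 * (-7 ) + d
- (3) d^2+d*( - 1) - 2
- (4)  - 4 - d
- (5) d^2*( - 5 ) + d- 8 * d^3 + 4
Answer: 1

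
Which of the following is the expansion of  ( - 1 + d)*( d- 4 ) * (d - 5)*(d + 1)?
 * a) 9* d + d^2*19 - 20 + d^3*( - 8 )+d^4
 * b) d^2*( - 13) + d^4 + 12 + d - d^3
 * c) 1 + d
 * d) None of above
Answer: d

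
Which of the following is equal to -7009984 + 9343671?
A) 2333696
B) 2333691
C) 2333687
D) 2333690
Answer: C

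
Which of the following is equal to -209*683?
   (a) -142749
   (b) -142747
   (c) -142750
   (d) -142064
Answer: b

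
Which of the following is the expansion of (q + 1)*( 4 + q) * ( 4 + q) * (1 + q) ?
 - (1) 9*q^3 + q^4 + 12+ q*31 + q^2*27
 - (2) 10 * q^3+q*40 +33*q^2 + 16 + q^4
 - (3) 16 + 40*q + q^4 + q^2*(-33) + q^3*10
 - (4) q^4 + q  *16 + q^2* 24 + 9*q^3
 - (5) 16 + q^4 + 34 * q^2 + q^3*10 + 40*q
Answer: 2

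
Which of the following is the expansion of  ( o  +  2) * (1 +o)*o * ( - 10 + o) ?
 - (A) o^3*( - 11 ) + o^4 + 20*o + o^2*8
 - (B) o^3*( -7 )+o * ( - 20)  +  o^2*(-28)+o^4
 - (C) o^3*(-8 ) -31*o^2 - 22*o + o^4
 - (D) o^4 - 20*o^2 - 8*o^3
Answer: B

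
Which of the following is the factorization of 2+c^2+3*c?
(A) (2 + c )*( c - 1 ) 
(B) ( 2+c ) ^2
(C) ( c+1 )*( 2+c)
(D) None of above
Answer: C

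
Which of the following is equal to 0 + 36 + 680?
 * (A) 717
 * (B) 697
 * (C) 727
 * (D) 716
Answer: D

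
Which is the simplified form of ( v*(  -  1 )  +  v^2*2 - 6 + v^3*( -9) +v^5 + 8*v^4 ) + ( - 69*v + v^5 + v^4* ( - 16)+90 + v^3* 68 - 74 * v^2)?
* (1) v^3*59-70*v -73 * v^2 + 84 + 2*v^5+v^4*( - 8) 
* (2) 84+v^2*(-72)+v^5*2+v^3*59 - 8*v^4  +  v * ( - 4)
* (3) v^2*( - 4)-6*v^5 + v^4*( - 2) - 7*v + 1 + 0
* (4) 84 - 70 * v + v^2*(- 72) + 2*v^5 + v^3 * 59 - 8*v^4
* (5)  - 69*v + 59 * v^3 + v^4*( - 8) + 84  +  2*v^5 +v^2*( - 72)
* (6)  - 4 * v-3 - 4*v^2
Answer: 4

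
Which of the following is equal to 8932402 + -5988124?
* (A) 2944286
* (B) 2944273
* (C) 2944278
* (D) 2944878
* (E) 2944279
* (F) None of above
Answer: C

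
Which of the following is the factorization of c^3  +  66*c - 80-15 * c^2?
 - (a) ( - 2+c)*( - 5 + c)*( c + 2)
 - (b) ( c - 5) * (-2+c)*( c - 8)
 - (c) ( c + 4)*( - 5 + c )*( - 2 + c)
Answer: b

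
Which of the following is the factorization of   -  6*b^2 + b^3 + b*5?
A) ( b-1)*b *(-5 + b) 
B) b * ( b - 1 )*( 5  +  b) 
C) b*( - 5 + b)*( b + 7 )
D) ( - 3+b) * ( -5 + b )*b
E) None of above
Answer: A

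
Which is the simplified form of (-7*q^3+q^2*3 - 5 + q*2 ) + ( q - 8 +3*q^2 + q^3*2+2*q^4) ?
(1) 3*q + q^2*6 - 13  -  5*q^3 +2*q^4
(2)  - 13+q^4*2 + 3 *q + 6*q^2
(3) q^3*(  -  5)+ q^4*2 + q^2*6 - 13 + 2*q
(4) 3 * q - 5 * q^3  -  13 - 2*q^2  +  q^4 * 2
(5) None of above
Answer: 1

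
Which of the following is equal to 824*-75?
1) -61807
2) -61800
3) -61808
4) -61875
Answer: 2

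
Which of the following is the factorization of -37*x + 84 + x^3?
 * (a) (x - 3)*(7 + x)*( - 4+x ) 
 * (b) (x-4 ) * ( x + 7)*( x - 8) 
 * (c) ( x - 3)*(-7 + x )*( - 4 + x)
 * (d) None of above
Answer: a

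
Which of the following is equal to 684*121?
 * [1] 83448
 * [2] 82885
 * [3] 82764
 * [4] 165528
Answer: 3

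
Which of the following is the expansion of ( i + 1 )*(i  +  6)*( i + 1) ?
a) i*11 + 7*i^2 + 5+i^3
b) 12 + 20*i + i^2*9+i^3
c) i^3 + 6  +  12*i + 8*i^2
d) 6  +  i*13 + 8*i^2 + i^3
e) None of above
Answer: d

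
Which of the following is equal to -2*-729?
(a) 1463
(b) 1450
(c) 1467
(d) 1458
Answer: d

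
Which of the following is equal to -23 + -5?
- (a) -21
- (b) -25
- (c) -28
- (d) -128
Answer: c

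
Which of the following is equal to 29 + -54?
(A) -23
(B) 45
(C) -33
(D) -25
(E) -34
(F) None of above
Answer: D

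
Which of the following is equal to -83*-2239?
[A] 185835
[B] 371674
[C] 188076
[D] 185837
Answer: D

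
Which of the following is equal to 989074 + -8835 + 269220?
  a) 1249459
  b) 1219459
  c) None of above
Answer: a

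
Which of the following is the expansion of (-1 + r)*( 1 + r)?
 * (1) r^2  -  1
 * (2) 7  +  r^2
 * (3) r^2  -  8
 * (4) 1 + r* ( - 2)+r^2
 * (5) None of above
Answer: 1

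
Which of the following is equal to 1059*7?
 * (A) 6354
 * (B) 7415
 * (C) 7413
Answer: C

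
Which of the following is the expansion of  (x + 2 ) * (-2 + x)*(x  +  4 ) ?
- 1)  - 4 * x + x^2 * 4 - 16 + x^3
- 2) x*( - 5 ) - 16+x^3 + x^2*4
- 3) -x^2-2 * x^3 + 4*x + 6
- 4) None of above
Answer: 1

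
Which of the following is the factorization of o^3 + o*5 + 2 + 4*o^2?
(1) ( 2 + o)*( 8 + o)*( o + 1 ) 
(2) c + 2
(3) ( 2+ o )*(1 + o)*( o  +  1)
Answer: 3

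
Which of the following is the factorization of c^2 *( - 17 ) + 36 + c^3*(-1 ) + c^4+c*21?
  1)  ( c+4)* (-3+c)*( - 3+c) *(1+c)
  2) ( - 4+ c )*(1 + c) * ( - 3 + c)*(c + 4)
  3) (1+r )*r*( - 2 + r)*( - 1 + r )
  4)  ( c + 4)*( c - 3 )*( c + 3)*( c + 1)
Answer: 1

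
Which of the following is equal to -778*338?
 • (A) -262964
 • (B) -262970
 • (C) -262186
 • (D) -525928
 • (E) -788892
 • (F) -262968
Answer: A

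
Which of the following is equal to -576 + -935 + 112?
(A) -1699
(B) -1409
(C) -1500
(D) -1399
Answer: D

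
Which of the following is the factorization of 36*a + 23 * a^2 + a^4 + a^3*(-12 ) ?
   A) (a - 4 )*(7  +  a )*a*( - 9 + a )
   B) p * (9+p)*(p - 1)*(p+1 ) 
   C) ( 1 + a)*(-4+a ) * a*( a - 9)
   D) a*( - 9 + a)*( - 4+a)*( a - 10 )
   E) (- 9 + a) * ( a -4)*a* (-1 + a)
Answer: C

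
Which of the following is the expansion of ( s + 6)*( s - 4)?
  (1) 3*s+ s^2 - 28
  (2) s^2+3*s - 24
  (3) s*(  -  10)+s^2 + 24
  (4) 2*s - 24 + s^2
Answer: 4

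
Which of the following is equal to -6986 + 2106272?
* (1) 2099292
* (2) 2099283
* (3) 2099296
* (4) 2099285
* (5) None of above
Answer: 5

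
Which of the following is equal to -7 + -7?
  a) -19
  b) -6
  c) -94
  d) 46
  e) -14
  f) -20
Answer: e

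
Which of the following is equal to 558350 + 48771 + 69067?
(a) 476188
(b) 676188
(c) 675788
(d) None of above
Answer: b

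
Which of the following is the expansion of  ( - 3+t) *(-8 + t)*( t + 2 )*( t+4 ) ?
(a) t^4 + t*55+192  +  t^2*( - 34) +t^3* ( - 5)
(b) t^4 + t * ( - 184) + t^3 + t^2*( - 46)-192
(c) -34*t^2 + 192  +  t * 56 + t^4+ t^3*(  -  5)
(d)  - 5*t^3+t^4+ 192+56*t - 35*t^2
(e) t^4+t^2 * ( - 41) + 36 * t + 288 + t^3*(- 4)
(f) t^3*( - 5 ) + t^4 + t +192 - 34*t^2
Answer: c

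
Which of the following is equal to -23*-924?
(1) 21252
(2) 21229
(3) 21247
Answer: 1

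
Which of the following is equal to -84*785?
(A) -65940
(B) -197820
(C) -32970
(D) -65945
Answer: A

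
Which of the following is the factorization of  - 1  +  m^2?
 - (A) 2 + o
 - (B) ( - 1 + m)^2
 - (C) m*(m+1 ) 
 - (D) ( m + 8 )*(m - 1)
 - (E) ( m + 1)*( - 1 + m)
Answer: E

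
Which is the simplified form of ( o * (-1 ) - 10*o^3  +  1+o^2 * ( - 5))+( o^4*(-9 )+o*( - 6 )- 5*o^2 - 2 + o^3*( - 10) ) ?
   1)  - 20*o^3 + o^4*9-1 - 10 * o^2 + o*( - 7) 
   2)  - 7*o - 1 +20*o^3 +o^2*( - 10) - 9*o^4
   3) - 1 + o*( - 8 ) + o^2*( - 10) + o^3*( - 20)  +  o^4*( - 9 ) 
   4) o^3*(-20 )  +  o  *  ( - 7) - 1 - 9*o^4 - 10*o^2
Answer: 4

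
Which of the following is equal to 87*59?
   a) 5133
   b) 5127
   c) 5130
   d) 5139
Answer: a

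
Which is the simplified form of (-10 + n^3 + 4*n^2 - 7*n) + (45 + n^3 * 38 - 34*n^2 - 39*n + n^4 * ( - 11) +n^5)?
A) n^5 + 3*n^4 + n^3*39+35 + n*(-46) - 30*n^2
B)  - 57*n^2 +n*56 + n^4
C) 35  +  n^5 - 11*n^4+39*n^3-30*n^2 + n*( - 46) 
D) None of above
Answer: C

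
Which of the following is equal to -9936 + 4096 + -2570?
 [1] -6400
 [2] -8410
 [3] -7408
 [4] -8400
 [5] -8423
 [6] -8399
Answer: 2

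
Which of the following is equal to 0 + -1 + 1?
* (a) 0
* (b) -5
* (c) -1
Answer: a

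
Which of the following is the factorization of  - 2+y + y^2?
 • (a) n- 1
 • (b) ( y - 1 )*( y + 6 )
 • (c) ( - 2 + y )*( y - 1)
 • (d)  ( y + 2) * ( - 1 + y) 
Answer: d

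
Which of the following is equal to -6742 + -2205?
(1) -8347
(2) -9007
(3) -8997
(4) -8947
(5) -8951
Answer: 4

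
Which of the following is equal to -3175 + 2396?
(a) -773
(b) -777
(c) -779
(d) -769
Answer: c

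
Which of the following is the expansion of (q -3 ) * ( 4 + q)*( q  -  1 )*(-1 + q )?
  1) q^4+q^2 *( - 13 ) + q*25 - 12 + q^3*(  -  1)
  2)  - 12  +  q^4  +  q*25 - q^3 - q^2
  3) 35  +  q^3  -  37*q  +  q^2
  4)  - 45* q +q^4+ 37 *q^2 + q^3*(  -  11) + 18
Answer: 1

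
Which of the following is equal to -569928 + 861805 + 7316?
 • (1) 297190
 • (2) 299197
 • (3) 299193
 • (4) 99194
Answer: 3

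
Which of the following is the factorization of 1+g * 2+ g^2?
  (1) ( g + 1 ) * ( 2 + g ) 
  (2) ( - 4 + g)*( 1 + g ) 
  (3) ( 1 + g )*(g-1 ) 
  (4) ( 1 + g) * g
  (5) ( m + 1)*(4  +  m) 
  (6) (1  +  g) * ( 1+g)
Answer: 6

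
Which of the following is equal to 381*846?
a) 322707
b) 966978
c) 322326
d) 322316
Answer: c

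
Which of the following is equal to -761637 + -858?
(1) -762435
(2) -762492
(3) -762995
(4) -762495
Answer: 4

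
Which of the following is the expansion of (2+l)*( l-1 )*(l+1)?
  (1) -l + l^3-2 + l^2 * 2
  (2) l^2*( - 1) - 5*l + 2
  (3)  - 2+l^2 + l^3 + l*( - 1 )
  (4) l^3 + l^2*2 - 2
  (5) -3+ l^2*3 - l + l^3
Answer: 1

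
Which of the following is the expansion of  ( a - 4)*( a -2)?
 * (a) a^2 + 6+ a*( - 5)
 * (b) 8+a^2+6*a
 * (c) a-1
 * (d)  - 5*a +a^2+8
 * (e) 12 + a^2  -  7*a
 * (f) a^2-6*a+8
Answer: f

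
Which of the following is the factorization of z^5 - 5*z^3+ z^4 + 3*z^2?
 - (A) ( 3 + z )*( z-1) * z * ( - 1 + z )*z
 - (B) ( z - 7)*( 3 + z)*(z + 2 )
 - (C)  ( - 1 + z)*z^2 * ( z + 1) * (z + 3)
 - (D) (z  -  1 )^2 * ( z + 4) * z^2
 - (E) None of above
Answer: A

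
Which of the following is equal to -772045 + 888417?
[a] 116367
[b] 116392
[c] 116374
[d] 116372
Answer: d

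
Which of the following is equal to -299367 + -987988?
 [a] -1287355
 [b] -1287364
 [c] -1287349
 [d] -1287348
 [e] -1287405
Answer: a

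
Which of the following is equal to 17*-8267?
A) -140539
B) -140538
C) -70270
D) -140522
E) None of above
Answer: A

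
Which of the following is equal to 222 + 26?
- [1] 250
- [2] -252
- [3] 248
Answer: 3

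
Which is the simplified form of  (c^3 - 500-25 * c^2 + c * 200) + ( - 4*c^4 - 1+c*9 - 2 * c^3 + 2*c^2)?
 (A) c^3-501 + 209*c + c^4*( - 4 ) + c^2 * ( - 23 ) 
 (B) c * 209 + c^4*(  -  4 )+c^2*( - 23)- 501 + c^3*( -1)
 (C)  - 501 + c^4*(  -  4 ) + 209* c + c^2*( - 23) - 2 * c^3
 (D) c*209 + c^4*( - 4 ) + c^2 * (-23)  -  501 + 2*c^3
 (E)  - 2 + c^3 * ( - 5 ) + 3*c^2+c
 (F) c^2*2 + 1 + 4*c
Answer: B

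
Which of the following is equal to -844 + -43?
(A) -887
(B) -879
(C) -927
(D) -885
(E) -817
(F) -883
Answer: A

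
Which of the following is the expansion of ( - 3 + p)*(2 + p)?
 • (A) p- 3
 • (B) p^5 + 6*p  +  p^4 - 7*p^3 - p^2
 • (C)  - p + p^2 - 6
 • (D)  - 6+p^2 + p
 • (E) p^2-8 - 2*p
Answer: C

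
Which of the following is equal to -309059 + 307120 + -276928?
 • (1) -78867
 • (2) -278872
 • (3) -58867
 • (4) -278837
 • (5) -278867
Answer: 5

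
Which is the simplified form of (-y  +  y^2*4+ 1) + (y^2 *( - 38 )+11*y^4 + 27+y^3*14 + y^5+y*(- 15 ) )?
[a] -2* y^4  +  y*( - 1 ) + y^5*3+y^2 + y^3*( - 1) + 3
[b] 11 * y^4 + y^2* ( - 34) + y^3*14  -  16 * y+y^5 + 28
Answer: b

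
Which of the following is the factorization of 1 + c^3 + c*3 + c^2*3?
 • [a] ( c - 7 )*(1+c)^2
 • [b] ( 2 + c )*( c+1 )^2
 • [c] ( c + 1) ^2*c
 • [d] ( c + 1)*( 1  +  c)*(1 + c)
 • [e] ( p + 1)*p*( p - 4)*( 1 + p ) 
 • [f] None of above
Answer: d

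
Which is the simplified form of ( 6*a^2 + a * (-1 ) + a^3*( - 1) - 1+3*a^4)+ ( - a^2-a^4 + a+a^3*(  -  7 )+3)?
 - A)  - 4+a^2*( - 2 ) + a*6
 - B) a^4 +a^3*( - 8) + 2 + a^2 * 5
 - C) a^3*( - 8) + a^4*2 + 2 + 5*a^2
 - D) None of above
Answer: C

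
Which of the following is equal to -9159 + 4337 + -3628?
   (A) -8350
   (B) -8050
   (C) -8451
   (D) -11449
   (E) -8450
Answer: E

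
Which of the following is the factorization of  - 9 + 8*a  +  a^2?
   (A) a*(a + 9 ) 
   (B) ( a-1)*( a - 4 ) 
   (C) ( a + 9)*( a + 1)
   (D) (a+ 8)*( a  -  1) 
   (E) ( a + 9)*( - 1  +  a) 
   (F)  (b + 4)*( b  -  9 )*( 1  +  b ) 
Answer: E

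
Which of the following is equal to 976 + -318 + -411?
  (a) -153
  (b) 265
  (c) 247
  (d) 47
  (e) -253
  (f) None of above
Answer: c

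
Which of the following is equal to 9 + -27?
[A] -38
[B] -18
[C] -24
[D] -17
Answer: B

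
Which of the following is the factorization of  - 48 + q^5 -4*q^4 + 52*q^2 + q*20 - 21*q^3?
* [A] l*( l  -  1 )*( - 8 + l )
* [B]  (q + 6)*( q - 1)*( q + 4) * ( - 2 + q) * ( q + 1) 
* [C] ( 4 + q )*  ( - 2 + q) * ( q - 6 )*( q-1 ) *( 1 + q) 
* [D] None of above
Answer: C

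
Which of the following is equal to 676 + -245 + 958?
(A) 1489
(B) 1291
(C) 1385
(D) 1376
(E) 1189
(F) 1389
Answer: F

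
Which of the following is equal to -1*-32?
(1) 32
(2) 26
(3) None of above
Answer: 1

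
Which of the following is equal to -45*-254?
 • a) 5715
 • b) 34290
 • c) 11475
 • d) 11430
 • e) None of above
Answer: d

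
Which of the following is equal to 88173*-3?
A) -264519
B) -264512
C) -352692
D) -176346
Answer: A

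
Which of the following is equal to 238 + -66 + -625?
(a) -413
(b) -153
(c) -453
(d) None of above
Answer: c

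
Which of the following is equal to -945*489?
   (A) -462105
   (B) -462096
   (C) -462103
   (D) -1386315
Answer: A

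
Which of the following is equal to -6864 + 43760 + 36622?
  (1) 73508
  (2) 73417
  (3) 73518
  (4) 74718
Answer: 3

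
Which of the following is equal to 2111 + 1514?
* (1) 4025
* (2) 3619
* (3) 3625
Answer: 3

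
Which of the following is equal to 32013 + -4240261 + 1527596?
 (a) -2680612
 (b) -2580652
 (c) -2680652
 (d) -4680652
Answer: c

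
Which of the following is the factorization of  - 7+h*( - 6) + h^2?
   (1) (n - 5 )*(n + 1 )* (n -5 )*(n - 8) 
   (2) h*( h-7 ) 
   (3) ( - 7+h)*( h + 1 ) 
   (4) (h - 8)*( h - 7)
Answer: 3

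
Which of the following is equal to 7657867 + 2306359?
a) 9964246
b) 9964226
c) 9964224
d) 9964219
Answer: b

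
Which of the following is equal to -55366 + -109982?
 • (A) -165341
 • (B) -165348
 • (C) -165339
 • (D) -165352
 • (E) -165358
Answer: B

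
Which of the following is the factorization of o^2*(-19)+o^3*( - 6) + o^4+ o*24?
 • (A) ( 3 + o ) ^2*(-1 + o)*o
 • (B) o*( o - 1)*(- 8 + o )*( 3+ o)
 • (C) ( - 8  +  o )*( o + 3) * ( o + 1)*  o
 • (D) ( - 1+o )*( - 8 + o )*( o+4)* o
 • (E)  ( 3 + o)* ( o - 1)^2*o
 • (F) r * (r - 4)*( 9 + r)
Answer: B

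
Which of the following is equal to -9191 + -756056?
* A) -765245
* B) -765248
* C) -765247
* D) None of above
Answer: C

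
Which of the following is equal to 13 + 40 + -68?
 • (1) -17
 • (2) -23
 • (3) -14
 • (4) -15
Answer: 4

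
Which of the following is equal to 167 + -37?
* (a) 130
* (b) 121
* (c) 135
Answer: a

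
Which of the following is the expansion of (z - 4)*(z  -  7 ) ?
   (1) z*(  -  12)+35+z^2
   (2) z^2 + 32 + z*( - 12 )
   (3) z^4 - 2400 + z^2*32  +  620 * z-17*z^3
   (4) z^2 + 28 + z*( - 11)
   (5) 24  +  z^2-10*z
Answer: 4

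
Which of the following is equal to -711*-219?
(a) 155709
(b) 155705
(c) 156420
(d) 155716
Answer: a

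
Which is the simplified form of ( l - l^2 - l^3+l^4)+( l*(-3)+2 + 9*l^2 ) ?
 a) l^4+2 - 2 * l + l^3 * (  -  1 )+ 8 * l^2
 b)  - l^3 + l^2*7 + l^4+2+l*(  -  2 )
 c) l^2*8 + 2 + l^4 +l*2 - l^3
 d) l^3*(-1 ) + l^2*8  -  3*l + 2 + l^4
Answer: a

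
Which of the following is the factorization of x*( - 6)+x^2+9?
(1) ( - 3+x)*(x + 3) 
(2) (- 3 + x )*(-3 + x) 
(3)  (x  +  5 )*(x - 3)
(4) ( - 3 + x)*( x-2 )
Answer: 2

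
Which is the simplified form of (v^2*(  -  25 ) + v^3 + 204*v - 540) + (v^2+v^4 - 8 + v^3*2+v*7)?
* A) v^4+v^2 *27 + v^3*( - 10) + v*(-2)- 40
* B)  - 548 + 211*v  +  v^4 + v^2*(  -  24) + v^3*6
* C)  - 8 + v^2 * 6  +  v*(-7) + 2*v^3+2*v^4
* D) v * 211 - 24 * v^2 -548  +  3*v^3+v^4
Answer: D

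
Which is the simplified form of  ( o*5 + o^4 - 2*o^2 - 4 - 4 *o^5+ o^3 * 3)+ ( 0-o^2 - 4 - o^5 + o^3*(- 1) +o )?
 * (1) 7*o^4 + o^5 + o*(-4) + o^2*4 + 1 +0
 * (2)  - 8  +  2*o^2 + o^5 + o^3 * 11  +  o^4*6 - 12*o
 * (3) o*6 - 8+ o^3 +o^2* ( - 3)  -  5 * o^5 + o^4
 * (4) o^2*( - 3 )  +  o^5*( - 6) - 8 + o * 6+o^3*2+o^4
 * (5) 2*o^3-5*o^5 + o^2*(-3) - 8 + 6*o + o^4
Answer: 5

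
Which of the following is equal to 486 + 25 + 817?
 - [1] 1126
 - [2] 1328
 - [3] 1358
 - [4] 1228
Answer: 2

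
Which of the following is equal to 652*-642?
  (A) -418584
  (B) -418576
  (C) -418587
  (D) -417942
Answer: A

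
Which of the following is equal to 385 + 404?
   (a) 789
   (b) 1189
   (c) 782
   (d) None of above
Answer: a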